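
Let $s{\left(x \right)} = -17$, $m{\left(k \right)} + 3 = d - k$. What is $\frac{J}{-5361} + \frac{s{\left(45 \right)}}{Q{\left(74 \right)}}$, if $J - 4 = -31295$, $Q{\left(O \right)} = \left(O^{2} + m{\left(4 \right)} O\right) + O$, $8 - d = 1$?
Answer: $\frac{57857971}{9917850} \approx 5.8337$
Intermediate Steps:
$d = 7$ ($d = 8 - 1 = 7$)
$m{\left(k \right)} = 4 - k$ ($m{\left(k \right)} = -3 - \left(-7 + k\right) = 4 - k$)
$Q{\left(O \right)} = O + O^{2}$ ($Q{\left(O \right)} = \left(O^{2} + \left(4 - 4\right) O\right) + O = \left(O^{2} + 0 O\right) + O = \left(O^{2} + 0\right) + O = O^{2} + O = O + O^{2}$)
$J = -31291$ ($J = 4 - 31295 = -31291$)
$\frac{J}{-5361} + \frac{s{\left(45 \right)}}{Q{\left(74 \right)}} = - \frac{31291}{-5361} - \frac{17}{74 \left(1 + 74\right)} = \left(-31291\right) \left(- \frac{1}{5361}\right) - \frac{17}{74 \cdot 75} = \frac{31291}{5361} - \frac{17}{5550} = \frac{57857971}{9917850}$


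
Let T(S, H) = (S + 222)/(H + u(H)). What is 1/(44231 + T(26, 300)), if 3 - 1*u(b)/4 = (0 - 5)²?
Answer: 53/2344305 ≈ 2.2608e-5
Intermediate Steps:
u(b) = -88 (u(b) = 12 - 4*(0 - 5)² = 12 - 4*(-5)² = 12 - 4*25 = 12 - 100 = -88)
T(S, H) = (222 + S)/(-88 + H) (T(S, H) = (S + 222)/(H - 88) = (222 + S)/(-88 + H))
1/(44231 + T(26, 300)) = 1/(44231 + (222 + 26)/(-88 + 300)) = 1/(44231 + 248/212) = 1/(44231 + (1/212)*248) = 1/(44231 + 62/53) = 1/(2344305/53) = 53/2344305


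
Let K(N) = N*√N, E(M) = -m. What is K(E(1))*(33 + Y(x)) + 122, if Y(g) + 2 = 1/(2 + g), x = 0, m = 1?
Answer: 122 - 63*I/2 ≈ 122.0 - 31.5*I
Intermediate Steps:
E(M) = -1 (E(M) = -1*1 = -1)
K(N) = N^(3/2)
Y(g) = -2 + 1/(2 + g)
K(E(1))*(33 + Y(x)) + 122 = (-1)^(3/2)*(33 + (-3 - 2*0)/(2 + 0)) + 122 = (-I)*(33 + (-3 + 0)/2) + 122 = (-I)*(33 + (½)*(-3)) + 122 = (-I)*(33 - 3/2) + 122 = -I*(63/2) + 122 = -63*I/2 + 122 = 122 - 63*I/2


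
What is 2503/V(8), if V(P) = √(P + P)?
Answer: 2503/4 ≈ 625.75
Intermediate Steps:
V(P) = √2*√P (V(P) = √(2*P) = √2*√P)
2503/V(8) = 2503/((√2*√8)) = 2503/((√2*(2*√2))) = 2503/4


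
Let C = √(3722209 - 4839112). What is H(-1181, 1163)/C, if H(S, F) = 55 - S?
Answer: -412*I*√1116903/372301 ≈ -1.1695*I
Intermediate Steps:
C = I*√1116903 (C = √(-1116903) = I*√1116903 ≈ 1056.8*I)
H(-1181, 1163)/C = (55 - 1*(-1181))/((I*√1116903)) = (55 + 1181)*(-I*√1116903/1116903) = 1236*(-I*√1116903/1116903) = -412*I*√1116903/372301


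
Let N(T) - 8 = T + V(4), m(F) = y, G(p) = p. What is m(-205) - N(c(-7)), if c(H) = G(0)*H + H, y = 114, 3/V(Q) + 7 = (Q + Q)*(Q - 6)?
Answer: 2602/23 ≈ 113.13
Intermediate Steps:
V(Q) = 3/(-7 + 2*Q*(-6 + Q)) (V(Q) = 3/(-7 + (Q + Q)*(Q - 6)) = 3/(-7 + (2*Q)*(-6 + Q)) = 3/(-7 + 2*Q*(-6 + Q)))
m(F) = 114
c(H) = H (c(H) = 0*H + H = 0 + H = H)
N(T) = 181/23 + T (N(T) = 8 + (T + 3/(-7 - 12*4 + 2*4²)) = 8 + (T + 3/(-7 - 48 + 2*16)) = 8 + (T + 3/(-7 - 48 + 32)) = 8 + (T + 3/(-23)) = 8 + (T + 3*(-1/23)) = 8 + (T - 3/23) = 8 + (-3/23 + T) = 181/23 + T)
m(-205) - N(c(-7)) = 114 - (181/23 - 7) = 114 - 1*20/23 = 114 - 20/23 = 2602/23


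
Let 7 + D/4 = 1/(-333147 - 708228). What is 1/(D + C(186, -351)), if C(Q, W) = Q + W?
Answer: -1041375/200985379 ≈ -0.0051813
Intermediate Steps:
D = -29158504/1041375 (D = -28 + 4/(-333147 - 708228) = -28 + 4/(-1041375) = -28 + 4*(-1/1041375) = -28 - 4/1041375 = -29158504/1041375 ≈ -28.000)
1/(D + C(186, -351)) = 1/(-29158504/1041375 + (186 - 351)) = 1/(-29158504/1041375 - 165) = 1/(-200985379/1041375) = -1041375/200985379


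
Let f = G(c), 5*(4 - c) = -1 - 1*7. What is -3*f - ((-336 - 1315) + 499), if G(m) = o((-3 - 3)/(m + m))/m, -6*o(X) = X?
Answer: 1806261/1568 ≈ 1152.0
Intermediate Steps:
o(X) = -X/6
c = 28/5 (c = 4 - (-1 - 1*7)/5 = 4 - (-1 - 7)/5 = 4 - ⅕*(-8) = 4 + 8/5 = 28/5 ≈ 5.6000)
G(m) = 1/(2*m²) (G(m) = (-(-3 - 3)/(6*(m + m)))/m = (-(-1)/(2*m))/m = (1/(2*m))/m = 1/(2*m²))
f = 25/1568 (f = 1/(2*(28/5)²) = (½)*(25/784) = 25/1568 ≈ 0.015944)
-3*f - ((-336 - 1315) + 499) = -3*25/1568 - ((-336 - 1315) + 499) = -75/1568 - (-1651 + 499) = -75/1568 - 1*(-1152) = -75/1568 + 1152 = 1806261/1568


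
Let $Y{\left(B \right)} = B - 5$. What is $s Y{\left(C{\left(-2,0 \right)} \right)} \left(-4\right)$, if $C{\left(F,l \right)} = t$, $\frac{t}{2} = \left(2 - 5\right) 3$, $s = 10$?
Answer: $920$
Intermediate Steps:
$t = -18$ ($t = 2 \left(2 - 5\right) 3 = 2 \left(\left(-3\right) 3\right) = 2 \left(-9\right) = -18$)
$C{\left(F,l \right)} = -18$
$Y{\left(B \right)} = -5 + B$
$s Y{\left(C{\left(-2,0 \right)} \right)} \left(-4\right) = 10 \left(-5 - 18\right) \left(-4\right) = 10 \left(-23\right) \left(-4\right) = \left(-230\right) \left(-4\right) = 920$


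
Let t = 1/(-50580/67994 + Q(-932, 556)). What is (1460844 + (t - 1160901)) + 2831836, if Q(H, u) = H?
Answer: 99310259154829/31710494 ≈ 3.1318e+6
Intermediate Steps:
t = -33997/31710494 (t = 1/(-50580/67994 - 932) = 1/(-50580*1/67994 - 932) = 1/(-25290/33997 - 932) = 1/(-31710494/33997) = -33997/31710494 ≈ -0.0010721)
(1460844 + (t - 1160901)) + 2831836 = (1460844 + (-33997/31710494 - 1160901)) + 2831836 = (1460844 - 36812744229091/31710494) + 2831836 = 9511340667845/31710494 + 2831836 = 99310259154829/31710494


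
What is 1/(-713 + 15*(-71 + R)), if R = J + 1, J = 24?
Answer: -1/1403 ≈ -0.00071276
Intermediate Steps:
R = 25 (R = 24 + 1 = 25)
1/(-713 + 15*(-71 + R)) = 1/(-713 + 15*(-71 + 25)) = 1/(-713 + 15*(-46)) = 1/(-713 - 690) = 1/(-1403) = -1/1403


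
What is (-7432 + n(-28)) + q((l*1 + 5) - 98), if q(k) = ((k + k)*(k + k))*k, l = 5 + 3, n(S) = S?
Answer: -2463960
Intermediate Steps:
l = 8
q(k) = 4*k**3 (q(k) = ((2*k)*(2*k))*k = (4*k**2)*k = 4*k**3)
(-7432 + n(-28)) + q((l*1 + 5) - 98) = (-7432 - 28) + 4*((8*1 + 5) - 98)**3 = -7460 + 4*((8 + 5) - 98)**3 = -7460 + 4*(13 - 98)**3 = -7460 + 4*(-85)**3 = -7460 + 4*(-614125) = -7460 - 2456500 = -2463960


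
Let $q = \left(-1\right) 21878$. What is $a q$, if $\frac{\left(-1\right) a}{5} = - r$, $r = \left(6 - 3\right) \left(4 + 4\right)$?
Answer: $-2625360$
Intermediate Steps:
$r = 24$ ($r = 3 \cdot 8 = 24$)
$q = -21878$
$a = 120$ ($a = - 5 \left(\left(-1\right) 24\right) = \left(-5\right) \left(-24\right) = 120$)
$a q = 120 \left(-21878\right) = -2625360$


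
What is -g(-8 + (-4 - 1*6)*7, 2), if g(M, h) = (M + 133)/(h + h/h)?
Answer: -55/3 ≈ -18.333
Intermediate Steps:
g(M, h) = (133 + M)/(1 + h) (g(M, h) = (133 + M)/(h + 1) = (133 + M)/(1 + h))
-g(-8 + (-4 - 1*6)*7, 2) = -(133 + (-8 + (-4 - 1*6)*7))/(1 + 2) = -(133 + (-8 + (-4 - 6)*7))/3 = -(133 + (-8 - 10*7))/3 = -(133 + (-8 - 70))/3 = -(133 - 78)/3 = -55/3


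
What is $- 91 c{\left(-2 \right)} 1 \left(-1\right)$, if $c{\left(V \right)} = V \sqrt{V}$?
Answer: $- 182 i \sqrt{2} \approx - 257.39 i$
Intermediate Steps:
$c{\left(V \right)} = V^{\frac{3}{2}}$
$- 91 c{\left(-2 \right)} 1 \left(-1\right) = - 91 \left(-2\right)^{\frac{3}{2}} \cdot 1 \left(-1\right) = - 91 \left(- 2 i \sqrt{2}\right) \left(-1\right) = 182 i \sqrt{2} \left(-1\right) = - 182 i \sqrt{2}$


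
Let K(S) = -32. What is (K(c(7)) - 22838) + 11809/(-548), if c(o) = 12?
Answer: -12544569/548 ≈ -22892.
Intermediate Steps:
(K(c(7)) - 22838) + 11809/(-548) = (-32 - 22838) + 11809/(-548) = -22870 + 11809*(-1/548) = -22870 - 11809/548 = -12544569/548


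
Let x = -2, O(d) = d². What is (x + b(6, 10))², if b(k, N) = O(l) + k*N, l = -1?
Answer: 3481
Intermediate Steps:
b(k, N) = 1 + N*k (b(k, N) = (-1)² + k*N = 1 + N*k)
(x + b(6, 10))² = (-2 + (1 + 10*6))² = (-2 + (1 + 60))² = (-2 + 61)² = 59² = 3481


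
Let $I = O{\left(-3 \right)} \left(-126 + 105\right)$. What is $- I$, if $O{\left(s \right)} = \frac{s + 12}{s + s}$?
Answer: $- \frac{63}{2} \approx -31.5$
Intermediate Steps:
$O{\left(s \right)} = \frac{12 + s}{2 s}$
$I = \frac{63}{2}$ ($I = \frac{12 - 3}{2 \left(-3\right)} \left(-126 + 105\right) = \frac{1}{2} \left(- \frac{1}{3}\right) 9 \left(-21\right) = \left(- \frac{3}{2}\right) \left(-21\right) = \frac{63}{2} \approx 31.5$)
$- I = \left(-1\right) \frac{63}{2} = - \frac{63}{2}$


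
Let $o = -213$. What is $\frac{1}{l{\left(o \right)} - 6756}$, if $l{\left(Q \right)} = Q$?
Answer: $- \frac{1}{6969} \approx -0.00014349$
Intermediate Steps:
$\frac{1}{l{\left(o \right)} - 6756} = \frac{1}{-213 - 6756} = \frac{1}{-6969} = - \frac{1}{6969}$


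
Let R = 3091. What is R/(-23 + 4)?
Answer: -3091/19 ≈ -162.68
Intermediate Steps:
R/(-23 + 4) = 3091/(-23 + 4) = 3091/(-19) = -1/19*3091 = -3091/19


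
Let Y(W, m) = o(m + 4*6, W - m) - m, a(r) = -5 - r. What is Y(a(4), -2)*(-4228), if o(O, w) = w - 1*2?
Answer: 29596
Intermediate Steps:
o(O, w) = -2 + w (o(O, w) = w - 2 = -2 + w)
Y(W, m) = -2 + W - 2*m (Y(W, m) = (-2 + (W - m)) - m = (-2 + W - m) - m = -2 + W - 2*m)
Y(a(4), -2)*(-4228) = (-2 + (-5 - 1*4) - 2*(-2))*(-4228) = (-2 + (-5 - 4) + 4)*(-4228) = (-2 - 9 + 4)*(-4228) = -7*(-4228) = 29596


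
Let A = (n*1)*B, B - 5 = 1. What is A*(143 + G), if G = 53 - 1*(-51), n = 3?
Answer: 4446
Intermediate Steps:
B = 6 (B = 5 + 1 = 6)
A = 18 (A = (3*1)*6 = 3*6 = 18)
G = 104 (G = 53 + 51 = 104)
A*(143 + G) = 18*(143 + 104) = 18*247 = 4446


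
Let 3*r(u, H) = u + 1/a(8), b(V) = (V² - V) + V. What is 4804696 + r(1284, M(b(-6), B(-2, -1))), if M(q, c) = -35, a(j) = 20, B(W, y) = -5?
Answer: 288307441/60 ≈ 4.8051e+6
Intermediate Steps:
b(V) = V²
r(u, H) = 1/60 + u/3 (r(u, H) = (u + 1/20)/3 = (1/20 + u)/3 = 1/60 + u/3)
4804696 + r(1284, M(b(-6), B(-2, -1))) = 4804696 + (1/60 + (⅓)*1284) = 4804696 + (1/60 + 428) = 4804696 + 25681/60 = 288307441/60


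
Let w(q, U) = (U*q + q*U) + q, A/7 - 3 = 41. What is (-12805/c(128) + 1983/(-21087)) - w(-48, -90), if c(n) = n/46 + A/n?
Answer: -98962900957/8947917 ≈ -11060.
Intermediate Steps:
A = 308 (A = 21 + 7*41 = 21 + 287 = 308)
w(q, U) = q + 2*U*q (w(q, U) = (U*q + U*q) + q = 2*U*q + q = q + 2*U*q)
c(n) = 308/n + n/46 (c(n) = n/46 + 308/n = 308/n + n/46)
(-12805/c(128) + 1983/(-21087)) - w(-48, -90) = (-12805/(308/128 + (1/46)*128) + 1983/(-21087)) - (-48)*(1 + 2*(-90)) = (-12805/(308*(1/128) + 64/23) + 1983*(-1/21087)) - (-48)*(1 - 180) = (-12805/(77/32 + 64/23) - 661/7029) - (-48)*(-179) = (-12805/3819/736 - 661/7029) - 1*8592 = (-12805*736/3819 - 661/7029) - 8592 = (-9424480/3819 - 661/7029) - 8592 = -22082398093/8947917 - 8592 = -98962900957/8947917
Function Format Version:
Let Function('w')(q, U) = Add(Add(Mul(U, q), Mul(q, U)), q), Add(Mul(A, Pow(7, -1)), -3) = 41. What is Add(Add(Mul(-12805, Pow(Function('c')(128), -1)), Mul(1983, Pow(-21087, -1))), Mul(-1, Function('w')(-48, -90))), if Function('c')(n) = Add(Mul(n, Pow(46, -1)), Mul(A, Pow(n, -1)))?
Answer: Rational(-98962900957, 8947917) ≈ -11060.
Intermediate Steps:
A = 308 (A = Add(21, Mul(7, 41)) = Add(21, 287) = 308)
Function('w')(q, U) = Add(q, Mul(2, U, q)) (Function('w')(q, U) = Add(Add(Mul(U, q), Mul(U, q)), q) = Add(Mul(2, U, q), q) = Add(q, Mul(2, U, q)))
Function('c')(n) = Add(Mul(308, Pow(n, -1)), Mul(Rational(1, 46), n)) (Function('c')(n) = Add(Mul(n, Pow(46, -1)), Mul(308, Pow(n, -1))) = Add(Mul(n, Rational(1, 46)), Mul(308, Pow(n, -1))) = Add(Mul(Rational(1, 46), n), Mul(308, Pow(n, -1))) = Add(Mul(308, Pow(n, -1)), Mul(Rational(1, 46), n)))
Add(Add(Mul(-12805, Pow(Function('c')(128), -1)), Mul(1983, Pow(-21087, -1))), Mul(-1, Function('w')(-48, -90))) = Add(Add(Mul(-12805, Pow(Add(Mul(308, Pow(128, -1)), Mul(Rational(1, 46), 128)), -1)), Mul(1983, Pow(-21087, -1))), Mul(-1, Mul(-48, Add(1, Mul(2, -90))))) = Add(Add(Mul(-12805, Pow(Add(Mul(308, Rational(1, 128)), Rational(64, 23)), -1)), Mul(1983, Rational(-1, 21087))), Mul(-1, Mul(-48, Add(1, -180)))) = Add(Add(Mul(-12805, Pow(Add(Rational(77, 32), Rational(64, 23)), -1)), Rational(-661, 7029)), Mul(-1, Mul(-48, -179))) = Add(Add(Mul(-12805, Pow(Rational(3819, 736), -1)), Rational(-661, 7029)), Mul(-1, 8592)) = Add(Add(Mul(-12805, Rational(736, 3819)), Rational(-661, 7029)), -8592) = Add(Add(Rational(-9424480, 3819), Rational(-661, 7029)), -8592) = Add(Rational(-22082398093, 8947917), -8592) = Rational(-98962900957, 8947917)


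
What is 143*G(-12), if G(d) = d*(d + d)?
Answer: 41184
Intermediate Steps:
G(d) = 2*d**2 (G(d) = d*(2*d) = 2*d**2)
143*G(-12) = 143*(2*(-12)**2) = 143*(2*144) = 143*288 = 41184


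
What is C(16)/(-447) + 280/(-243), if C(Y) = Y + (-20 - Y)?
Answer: -40100/36207 ≈ -1.1075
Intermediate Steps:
C(Y) = -20
C(16)/(-447) + 280/(-243) = -20/(-447) + 280/(-243) = -20*(-1/447) + 280*(-1/243) = 20/447 - 280/243 = -40100/36207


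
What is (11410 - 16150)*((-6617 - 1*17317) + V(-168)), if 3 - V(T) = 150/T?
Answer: 794000955/7 ≈ 1.1343e+8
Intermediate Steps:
V(T) = 3 - 150/T
(11410 - 16150)*((-6617 - 1*17317) + V(-168)) = (11410 - 16150)*((-6617 - 1*17317) + (3 - 150/(-168))) = -4740*((-6617 - 17317) + (3 - 150*(-1/168))) = -4740*(-23934 + (3 + 25/28)) = -4740*(-23934 + 109/28) = -4740*(-670043/28) = 794000955/7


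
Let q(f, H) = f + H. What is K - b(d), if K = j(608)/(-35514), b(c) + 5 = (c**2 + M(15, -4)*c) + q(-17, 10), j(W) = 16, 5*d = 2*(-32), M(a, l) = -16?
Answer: -158321612/443925 ≈ -356.64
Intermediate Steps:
q(f, H) = H + f
d = -64/5 (d = (2*(-32))/5 = (1/5)*(-64) = -64/5 ≈ -12.800)
b(c) = -12 + c**2 - 16*c (b(c) = -5 + ((c**2 - 16*c) + (10 - 17)) = -5 + ((c**2 - 16*c) - 7) = -5 + (-7 + c**2 - 16*c) = -12 + c**2 - 16*c)
K = -8/17757 (K = 16/(-35514) = 16*(-1/35514) = -8/17757 ≈ -0.00045053)
K - b(d) = -8/17757 - (-12 + (-64/5)**2 - 16*(-64/5)) = -8/17757 - (-12 + 4096/25 + 1024/5) = -8/17757 - 1*8916/25 = -8/17757 - 8916/25 = -158321612/443925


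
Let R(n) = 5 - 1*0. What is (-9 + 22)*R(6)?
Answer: 65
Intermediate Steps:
R(n) = 5 (R(n) = 5 + 0 = 5)
(-9 + 22)*R(6) = (-9 + 22)*5 = 13*5 = 65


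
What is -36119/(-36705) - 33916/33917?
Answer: -19838657/1244923485 ≈ -0.015936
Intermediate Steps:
-36119/(-36705) - 33916/33917 = -36119*(-1/36705) - 33916*1/33917 = 36119/36705 - 33916/33917 = -19838657/1244923485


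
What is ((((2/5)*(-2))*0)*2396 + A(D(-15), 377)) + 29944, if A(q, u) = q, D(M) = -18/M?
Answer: 149726/5 ≈ 29945.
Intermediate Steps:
((((2/5)*(-2))*0)*2396 + A(D(-15), 377)) + 29944 = ((((2/5)*(-2))*0)*2396 - 18/(-15)) + 29944 = ((((2*(1/5))*(-2))*0)*2396 - 18*(-1/15)) + 29944 = ((((2/5)*(-2))*0)*2396 + 6/5) + 29944 = (-4/5*0*2396 + 6/5) + 29944 = (0*2396 + 6/5) + 29944 = (0 + 6/5) + 29944 = 6/5 + 29944 = 149726/5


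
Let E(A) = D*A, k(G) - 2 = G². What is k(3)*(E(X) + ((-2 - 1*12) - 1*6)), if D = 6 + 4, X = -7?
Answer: -990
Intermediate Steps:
D = 10
k(G) = 2 + G²
E(A) = 10*A
k(3)*(E(X) + ((-2 - 1*12) - 1*6)) = (2 + 3²)*(10*(-7) + ((-2 - 1*12) - 1*6)) = (2 + 9)*(-70 + ((-2 - 12) - 6)) = 11*(-70 + (-14 - 6)) = 11*(-70 - 20) = 11*(-90) = -990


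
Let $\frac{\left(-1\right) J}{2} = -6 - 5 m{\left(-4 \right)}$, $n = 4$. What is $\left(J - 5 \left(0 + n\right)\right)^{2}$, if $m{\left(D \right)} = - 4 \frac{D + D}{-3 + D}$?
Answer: $\frac{141376}{49} \approx 2885.2$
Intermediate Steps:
$m{\left(D \right)} = - \frac{8 D}{-3 + D}$ ($m{\left(D \right)} = - 4 \frac{2 D}{-3 + D} = - \frac{8 D}{-3 + D}$)
$J = - \frac{236}{7}$ ($J = - 2 \left(-6 - 5 \left(\left(-8\right) \left(-4\right) \frac{1}{-3 - 4}\right)\right) = - 2 \left(-6 - 5 \left(\left(-8\right) \left(-4\right) \frac{1}{-7}\right)\right) = - 2 \left(-6 - 5 \left(\left(-8\right) \left(-4\right) \left(- \frac{1}{7}\right)\right)\right) = - 2 \left(-6 - - \frac{160}{7}\right) = - 2 \left(-6 + \frac{160}{7}\right) = \left(-2\right) \frac{118}{7} = - \frac{236}{7} \approx -33.714$)
$\left(J - 5 \left(0 + n\right)\right)^{2} = \left(- \frac{236}{7} - 5 \left(0 + 4\right)\right)^{2} = \left(- \frac{236}{7} - 20\right)^{2} = \left(- \frac{376}{7}\right)^{2} = \frac{141376}{49}$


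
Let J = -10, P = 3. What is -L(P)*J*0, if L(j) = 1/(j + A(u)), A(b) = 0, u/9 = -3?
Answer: 0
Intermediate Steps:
u = -27 (u = 9*(-3) = -27)
L(j) = 1/j (L(j) = 1/(j + 0) = 1/j)
-L(P)*J*0 = --10/3*0 = -(1/3)*(-10)*0 = -(-10)*0/3 = -1*0 = 0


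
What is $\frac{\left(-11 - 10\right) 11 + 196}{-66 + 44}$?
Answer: $\frac{35}{22} \approx 1.5909$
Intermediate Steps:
$\frac{\left(-11 - 10\right) 11 + 196}{-66 + 44} = \frac{\left(-21\right) 11 + 196}{-22} = \left(-231 + 196\right) \left(- \frac{1}{22}\right) = \left(-35\right) \left(- \frac{1}{22}\right) = \frac{35}{22}$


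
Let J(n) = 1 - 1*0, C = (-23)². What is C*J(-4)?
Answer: 529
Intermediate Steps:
C = 529
J(n) = 1 (J(n) = 1 + 0 = 1)
C*J(-4) = 529*1 = 529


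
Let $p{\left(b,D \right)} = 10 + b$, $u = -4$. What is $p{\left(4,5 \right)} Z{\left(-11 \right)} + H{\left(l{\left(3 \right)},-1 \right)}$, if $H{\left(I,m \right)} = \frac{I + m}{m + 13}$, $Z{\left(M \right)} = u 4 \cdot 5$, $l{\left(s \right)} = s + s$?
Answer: $- \frac{13435}{12} \approx -1119.6$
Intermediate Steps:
$l{\left(s \right)} = 2 s$
$Z{\left(M \right)} = -80$ ($Z{\left(M \right)} = \left(-4\right) 4 \cdot 5 = \left(-16\right) 5 = -80$)
$H{\left(I,m \right)} = \frac{I + m}{13 + m}$
$p{\left(4,5 \right)} Z{\left(-11 \right)} + H{\left(l{\left(3 \right)},-1 \right)} = \left(10 + 4\right) \left(-80\right) + \frac{2 \cdot 3 - 1}{13 - 1} = 14 \left(-80\right) + \frac{6 - 1}{12} = -1120 + \frac{1}{12} \cdot 5 = -1120 + \frac{5}{12} = - \frac{13435}{12}$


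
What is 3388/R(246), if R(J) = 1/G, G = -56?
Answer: -189728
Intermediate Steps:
R(J) = -1/56 (R(J) = 1/(-56) = -1/56)
3388/R(246) = 3388/(-1/56) = 3388*(-56) = -189728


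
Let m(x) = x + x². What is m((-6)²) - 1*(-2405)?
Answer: 3737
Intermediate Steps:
m((-6)²) - 1*(-2405) = (-6)²*(1 + (-6)²) - 1*(-2405) = 36*(1 + 36) + 2405 = 36*37 + 2405 = 1332 + 2405 = 3737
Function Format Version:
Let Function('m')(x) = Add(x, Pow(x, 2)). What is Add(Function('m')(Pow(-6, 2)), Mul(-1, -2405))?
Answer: 3737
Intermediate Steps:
Add(Function('m')(Pow(-6, 2)), Mul(-1, -2405)) = Add(Mul(Pow(-6, 2), Add(1, Pow(-6, 2))), Mul(-1, -2405)) = Add(Mul(36, Add(1, 36)), 2405) = Add(Mul(36, 37), 2405) = Add(1332, 2405) = 3737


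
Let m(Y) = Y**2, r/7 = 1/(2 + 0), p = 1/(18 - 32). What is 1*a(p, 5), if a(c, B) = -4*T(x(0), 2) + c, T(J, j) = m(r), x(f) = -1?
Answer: -687/14 ≈ -49.071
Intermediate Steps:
p = -1/14 (p = 1/(-14) = -1/14 ≈ -0.071429)
r = 7/2 (r = 7/(2 + 0) = 7/2 ≈ 3.5000)
T(J, j) = 49/4 (T(J, j) = (7/2)**2 = 49/4)
a(c, B) = -49 + c (a(c, B) = -4*49/4 + c = -49 + c)
1*a(p, 5) = 1*(-49 - 1/14) = 1*(-687/14) = -687/14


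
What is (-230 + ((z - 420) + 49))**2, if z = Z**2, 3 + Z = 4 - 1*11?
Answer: 251001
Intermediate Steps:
Z = -10 (Z = -3 + (4 - 1*11) = -3 + (4 - 11) = -3 - 7 = -10)
z = 100 (z = (-10)**2 = 100)
(-230 + ((z - 420) + 49))**2 = (-230 + ((100 - 420) + 49))**2 = (-230 + (-320 + 49))**2 = (-230 - 271)**2 = (-501)**2 = 251001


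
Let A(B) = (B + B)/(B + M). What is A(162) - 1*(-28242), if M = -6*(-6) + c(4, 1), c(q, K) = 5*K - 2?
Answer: 1892322/67 ≈ 28244.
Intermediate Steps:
c(q, K) = -2 + 5*K
M = 39 (M = -6*(-6) + (-2 + 5*1) = 36 + (-2 + 5) = 36 + 3 = 39)
A(B) = 2*B/(39 + B) (A(B) = (B + B)/(B + 39) = (2*B)/(39 + B) = 2*B/(39 + B))
A(162) - 1*(-28242) = 2*162/(39 + 162) - 1*(-28242) = 2*162/201 + 28242 = 2*162*(1/201) + 28242 = 108/67 + 28242 = 1892322/67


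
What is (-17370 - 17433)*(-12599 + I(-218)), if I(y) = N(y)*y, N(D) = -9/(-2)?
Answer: 472624740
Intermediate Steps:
N(D) = 9/2 (N(D) = -9*(-1/2) = 9/2)
I(y) = 9*y/2
(-17370 - 17433)*(-12599 + I(-218)) = (-17370 - 17433)*(-12599 + (9/2)*(-218)) = -34803*(-12599 - 981) = -34803*(-13580) = 472624740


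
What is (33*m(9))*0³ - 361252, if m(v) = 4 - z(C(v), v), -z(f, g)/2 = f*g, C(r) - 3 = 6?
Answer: -361252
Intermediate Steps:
C(r) = 9 (C(r) = 3 + 6 = 9)
z(f, g) = -2*f*g
m(v) = 4 + 18*v (m(v) = 4 - (-2)*9*v = 4 - (-18)*v = 4 + 18*v)
(33*m(9))*0³ - 361252 = (33*(4 + 18*9))*0³ - 361252 = (33*(4 + 162))*0 - 361252 = (33*166)*0 - 361252 = 5478*0 - 361252 = 0 - 361252 = -361252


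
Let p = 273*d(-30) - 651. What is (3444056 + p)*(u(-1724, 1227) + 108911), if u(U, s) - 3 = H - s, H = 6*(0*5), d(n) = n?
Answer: 369927997705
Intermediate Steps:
H = 0 (H = 6*0 = 0)
p = -8841 (p = 273*(-30) - 651 = -8190 - 651 = -8841)
u(U, s) = 3 - s (u(U, s) = 3 + (0 - s) = 3 - s)
(3444056 + p)*(u(-1724, 1227) + 108911) = (3444056 - 8841)*((3 - 1*1227) + 108911) = 3435215*((3 - 1227) + 108911) = 3435215*(-1224 + 108911) = 3435215*107687 = 369927997705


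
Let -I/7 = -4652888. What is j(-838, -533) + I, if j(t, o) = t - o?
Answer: 32569911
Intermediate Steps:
I = 32570216 (I = -7*(-4652888) = 32570216)
j(-838, -533) + I = (-838 - 1*(-533)) + 32570216 = (-838 + 533) + 32570216 = -305 + 32570216 = 32569911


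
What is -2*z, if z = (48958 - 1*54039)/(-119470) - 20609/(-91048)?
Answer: -1462386059/2719376140 ≈ -0.53777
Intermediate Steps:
z = 1462386059/5438752280 (z = (48958 - 54039)*(-1/119470) - 20609*(-1/91048) = -5081*(-1/119470) + 20609/91048 = 5081/119470 + 20609/91048 = 1462386059/5438752280 ≈ 0.26888)
-2*z = -2*1462386059/5438752280 = -1462386059/2719376140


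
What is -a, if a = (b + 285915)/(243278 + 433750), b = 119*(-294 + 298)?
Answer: -286391/677028 ≈ -0.42301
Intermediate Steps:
b = 476 (b = 119*4 = 476)
a = 286391/677028 (a = (476 + 285915)/(243278 + 433750) = 286391/677028 ≈ 0.42301)
-a = -1*286391/677028 = -286391/677028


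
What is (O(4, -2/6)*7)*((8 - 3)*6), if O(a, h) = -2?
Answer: -420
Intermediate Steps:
(O(4, -2/6)*7)*((8 - 3)*6) = (-2*7)*((8 - 3)*6) = -70*6 = -14*30 = -420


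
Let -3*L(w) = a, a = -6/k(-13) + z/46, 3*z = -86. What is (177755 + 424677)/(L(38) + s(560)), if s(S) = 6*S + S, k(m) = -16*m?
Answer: 12969156096/84394439 ≈ 153.67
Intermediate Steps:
z = -86/3 (z = (1/3)*(-86) = -86/3 ≈ -28.667)
s(S) = 7*S
a = -4679/7176 (a = -6/((-16*(-13))) - 86/3/46 = -6/208 - 86/3*1/46 = -6*1/208 - 43/69 = -3/104 - 43/69 = -4679/7176 ≈ -0.65203)
L(w) = 4679/21528 (L(w) = -1/3*(-4679/7176) = 4679/21528)
(177755 + 424677)/(L(38) + s(560)) = (177755 + 424677)/(4679/21528 + 7*560) = 602432/(4679/21528 + 3920) = 602432/(84394439/21528) = 602432*(21528/84394439) = 12969156096/84394439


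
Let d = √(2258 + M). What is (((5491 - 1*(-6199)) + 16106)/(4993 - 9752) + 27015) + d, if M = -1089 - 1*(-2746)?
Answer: 128536589/4759 + 3*√435 ≈ 27072.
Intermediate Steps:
M = 1657 (M = -1089 + 2746 = 1657)
d = 3*√435 (d = √(2258 + 1657) = √3915 = 3*√435 ≈ 62.570)
(((5491 - 1*(-6199)) + 16106)/(4993 - 9752) + 27015) + d = (((5491 - 1*(-6199)) + 16106)/(4993 - 9752) + 27015) + 3*√435 = (((5491 + 6199) + 16106)/(-4759) + 27015) + 3*√435 = ((11690 + 16106)*(-1/4759) + 27015) + 3*√435 = (27796*(-1/4759) + 27015) + 3*√435 = (-27796/4759 + 27015) + 3*√435 = 128536589/4759 + 3*√435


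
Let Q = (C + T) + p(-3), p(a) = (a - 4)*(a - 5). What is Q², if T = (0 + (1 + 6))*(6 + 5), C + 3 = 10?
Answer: 19600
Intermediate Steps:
p(a) = (-5 + a)*(-4 + a) (p(a) = (-4 + a)*(-5 + a) = (-5 + a)*(-4 + a))
C = 7 (C = -3 + 10 = 7)
T = 77 (T = (0 + 7)*11 = 7*11 = 77)
Q = 140 (Q = (7 + 77) + (20 + (-3)² - 9*(-3)) = 84 + (20 + 9 + 27) = 84 + 56 = 140)
Q² = 140² = 19600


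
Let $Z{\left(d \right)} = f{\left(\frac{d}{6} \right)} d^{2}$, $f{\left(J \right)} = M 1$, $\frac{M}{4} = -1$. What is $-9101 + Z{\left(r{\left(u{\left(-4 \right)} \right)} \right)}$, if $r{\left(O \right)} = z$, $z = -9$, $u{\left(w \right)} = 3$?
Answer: $-9425$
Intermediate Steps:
$M = -4$ ($M = 4 \left(-1\right) = -4$)
$f{\left(J \right)} = -4$ ($f{\left(J \right)} = \left(-4\right) 1 = -4$)
$r{\left(O \right)} = -9$
$Z{\left(d \right)} = - 4 d^{2}$
$-9101 + Z{\left(r{\left(u{\left(-4 \right)} \right)} \right)} = -9101 - 4 \left(-9\right)^{2} = -9101 - 324 = -9425$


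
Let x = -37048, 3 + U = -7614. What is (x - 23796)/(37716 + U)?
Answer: -60844/30099 ≈ -2.0215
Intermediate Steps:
U = -7617 (U = -3 - 7614 = -7617)
(x - 23796)/(37716 + U) = (-37048 - 23796)/(37716 - 7617) = -60844/30099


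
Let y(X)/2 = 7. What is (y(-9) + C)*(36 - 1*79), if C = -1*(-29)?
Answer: -1849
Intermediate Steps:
y(X) = 14 (y(X) = 2*7 = 14)
C = 29
(y(-9) + C)*(36 - 1*79) = (14 + 29)*(36 - 1*79) = 43*(36 - 79) = 43*(-43) = -1849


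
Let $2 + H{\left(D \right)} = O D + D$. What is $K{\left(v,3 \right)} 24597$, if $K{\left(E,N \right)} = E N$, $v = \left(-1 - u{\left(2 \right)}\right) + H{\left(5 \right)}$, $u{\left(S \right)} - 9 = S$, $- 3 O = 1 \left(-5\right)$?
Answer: $-49194$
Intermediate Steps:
$O = \frac{5}{3}$ ($O = - \frac{1 \left(-5\right)}{3} = \left(- \frac{1}{3}\right) \left(-5\right) = \frac{5}{3} \approx 1.6667$)
$u{\left(S \right)} = 9 + S$
$H{\left(D \right)} = -2 + \frac{8 D}{3}$ ($H{\left(D \right)} = -2 + \left(\frac{5 D}{3} + D\right) = -2 + \frac{8 D}{3}$)
$v = - \frac{2}{3}$ ($v = \left(-1 - \left(9 + 2\right)\right) + \left(-2 + \frac{8}{3} \cdot 5\right) = \left(-1 - 11\right) + \left(-2 + \frac{40}{3}\right) = \left(-1 - 11\right) + \frac{34}{3} = -12 + \frac{34}{3} = - \frac{2}{3} \approx -0.66667$)
$K{\left(v,3 \right)} 24597 = \left(- \frac{2}{3}\right) 3 \cdot 24597 = \left(-2\right) 24597 = -49194$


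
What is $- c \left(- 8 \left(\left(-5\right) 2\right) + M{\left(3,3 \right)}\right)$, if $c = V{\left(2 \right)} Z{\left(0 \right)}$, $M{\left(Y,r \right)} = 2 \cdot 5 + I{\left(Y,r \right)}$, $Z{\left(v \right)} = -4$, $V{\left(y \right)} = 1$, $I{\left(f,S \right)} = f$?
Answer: $372$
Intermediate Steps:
$M{\left(Y,r \right)} = 10 + Y$ ($M{\left(Y,r \right)} = 2 \cdot 5 + Y = 10 + Y$)
$c = -4$ ($c = 1 \left(-4\right) = -4$)
$- c \left(- 8 \left(\left(-5\right) 2\right) + M{\left(3,3 \right)}\right) = - \left(-4\right) \left(- 8 \left(\left(-5\right) 2\right) + \left(10 + 3\right)\right) = - \left(-4\right) \left(\left(-8\right) \left(-10\right) + 13\right) = - \left(-4\right) \left(80 + 13\right) = - \left(-4\right) 93 = \left(-1\right) \left(-372\right) = 372$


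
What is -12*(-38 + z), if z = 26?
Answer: 144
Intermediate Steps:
-12*(-38 + z) = -12*(-38 + 26) = -12*(-12) = 144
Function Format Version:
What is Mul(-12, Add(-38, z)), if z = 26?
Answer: 144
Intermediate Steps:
Mul(-12, Add(-38, z)) = Mul(-12, Add(-38, 26)) = Mul(-12, -12) = 144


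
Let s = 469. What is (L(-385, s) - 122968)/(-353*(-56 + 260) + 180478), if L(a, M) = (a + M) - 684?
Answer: -61784/54233 ≈ -1.1392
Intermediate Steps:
L(a, M) = -684 + M + a (L(a, M) = (M + a) - 684 = -684 + M + a)
(L(-385, s) - 122968)/(-353*(-56 + 260) + 180478) = ((-684 + 469 - 385) - 122968)/(-353*(-56 + 260) + 180478) = (-600 - 122968)/(-353*204 + 180478) = -123568/(-72012 + 180478) = -123568/108466 = -123568*1/108466 = -61784/54233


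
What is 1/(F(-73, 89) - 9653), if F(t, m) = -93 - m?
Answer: -1/9835 ≈ -0.00010168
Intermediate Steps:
1/(F(-73, 89) - 9653) = 1/((-93 - 1*89) - 9653) = 1/((-93 - 89) - 9653) = 1/(-182 - 9653) = 1/(-9835) = -1/9835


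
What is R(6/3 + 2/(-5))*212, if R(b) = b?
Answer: 1696/5 ≈ 339.20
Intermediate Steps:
R(6/3 + 2/(-5))*212 = (6/3 + 2/(-5))*212 = (6*(1/3) + 2*(-1/5))*212 = (2 - 2/5)*212 = (8/5)*212 = 1696/5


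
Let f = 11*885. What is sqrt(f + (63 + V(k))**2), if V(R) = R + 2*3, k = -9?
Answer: sqrt(13335) ≈ 115.48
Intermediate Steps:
V(R) = 6 + R (V(R) = R + 6 = 6 + R)
f = 9735
sqrt(f + (63 + V(k))**2) = sqrt(9735 + (63 + (6 - 9))**2) = sqrt(9735 + (63 - 3)**2) = sqrt(9735 + 60**2) = sqrt(9735 + 3600) = sqrt(13335)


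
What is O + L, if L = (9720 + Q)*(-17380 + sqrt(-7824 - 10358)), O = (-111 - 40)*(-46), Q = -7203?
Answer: -43738514 + 2517*I*sqrt(18182) ≈ -4.3738e+7 + 3.3939e+5*I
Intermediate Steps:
O = 6946 (O = -151*(-46) = 6946)
L = -43745460 + 2517*I*sqrt(18182) (L = (9720 - 7203)*(-17380 + sqrt(-7824 - 10358)) = 2517*(-17380 + sqrt(-18182)) = 2517*(-17380 + I*sqrt(18182)) = -43745460 + 2517*I*sqrt(18182) ≈ -4.3745e+7 + 3.3939e+5*I)
O + L = 6946 + (-43745460 + 2517*I*sqrt(18182)) = -43738514 + 2517*I*sqrt(18182)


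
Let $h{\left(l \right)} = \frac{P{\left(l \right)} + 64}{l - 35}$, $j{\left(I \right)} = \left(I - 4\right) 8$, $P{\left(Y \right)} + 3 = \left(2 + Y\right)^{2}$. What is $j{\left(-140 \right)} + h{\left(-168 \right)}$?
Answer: $- \frac{261473}{203} \approx -1288.0$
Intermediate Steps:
$P{\left(Y \right)} = -3 + \left(2 + Y\right)^{2}$
$j{\left(I \right)} = -32 + 8 I$ ($j{\left(I \right)} = \left(-4 + I\right) 8 = -32 + 8 I$)
$h{\left(l \right)} = \frac{61 + \left(2 + l\right)^{2}}{-35 + l}$ ($h{\left(l \right)} = \frac{\left(-3 + \left(2 + l\right)^{2}\right) + 64}{l - 35} = \frac{61 + \left(2 + l\right)^{2}}{-35 + l}$)
$j{\left(-140 \right)} + h{\left(-168 \right)} = \left(-32 + 8 \left(-140\right)\right) + \frac{61 + \left(2 - 168\right)^{2}}{-35 - 168} = \left(-32 - 1120\right) + \frac{61 + \left(-166\right)^{2}}{-203} = -1152 - \frac{61 + 27556}{203} = -1152 - \frac{27617}{203} = - \frac{261473}{203}$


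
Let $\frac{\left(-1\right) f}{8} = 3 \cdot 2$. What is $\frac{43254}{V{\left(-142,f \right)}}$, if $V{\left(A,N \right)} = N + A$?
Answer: $- \frac{21627}{95} \approx -227.65$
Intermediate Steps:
$f = -48$ ($f = - 8 \cdot 3 \cdot 2 = \left(-8\right) 6 = -48$)
$V{\left(A,N \right)} = A + N$
$\frac{43254}{V{\left(-142,f \right)}} = \frac{43254}{-142 - 48} = \frac{43254}{-190} = 43254 \left(- \frac{1}{190}\right) = - \frac{21627}{95}$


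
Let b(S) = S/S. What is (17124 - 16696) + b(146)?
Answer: 429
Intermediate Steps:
b(S) = 1
(17124 - 16696) + b(146) = (17124 - 16696) + 1 = 428 + 1 = 429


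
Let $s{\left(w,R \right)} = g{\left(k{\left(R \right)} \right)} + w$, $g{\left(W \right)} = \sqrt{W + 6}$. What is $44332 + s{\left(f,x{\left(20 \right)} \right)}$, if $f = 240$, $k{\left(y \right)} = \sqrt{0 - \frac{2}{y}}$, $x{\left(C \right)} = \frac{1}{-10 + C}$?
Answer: $44572 + \sqrt{6 + 2 i \sqrt{5}} \approx 44575.0 + 0.8612 i$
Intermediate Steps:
$k{\left(y \right)} = \sqrt{2} \sqrt{- \frac{1}{y}}$ ($k{\left(y \right)} = \sqrt{- \frac{2}{y}} = \sqrt{2} \sqrt{- \frac{1}{y}}$)
$g{\left(W \right)} = \sqrt{6 + W}$
$s{\left(w,R \right)} = w + \sqrt{6 + \sqrt{2} \sqrt{- \frac{1}{R}}}$ ($s{\left(w,R \right)} = \sqrt{6 + \sqrt{2} \sqrt{- \frac{1}{R}}} + w = w + \sqrt{6 + \sqrt{2} \sqrt{- \frac{1}{R}}}$)
$44332 + s{\left(f,x{\left(20 \right)} \right)} = 44332 + \left(240 + \sqrt{6 + \sqrt{2} \sqrt{- \frac{1}{\frac{1}{-10 + 20}}}}\right) = 44332 + \left(240 + \sqrt{6 + \sqrt{2} \sqrt{- \frac{1}{\frac{1}{10}}}}\right) = 44332 + \left(240 + \sqrt{6 + \sqrt{2} \sqrt{\left(-1\right) 10}}\right) = 44332 + \left(240 + \sqrt{6 + \sqrt{2} \sqrt{-10}}\right) = 44332 + \left(240 + \sqrt{6 + \sqrt{2} i \sqrt{10}}\right) = 44332 + \left(240 + \sqrt{6 + 2 i \sqrt{5}}\right) = 44572 + \sqrt{6 + 2 i \sqrt{5}}$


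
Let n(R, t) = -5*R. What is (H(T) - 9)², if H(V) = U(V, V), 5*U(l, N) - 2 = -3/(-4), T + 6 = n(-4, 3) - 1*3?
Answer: 28561/400 ≈ 71.402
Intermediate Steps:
T = 11 (T = -6 + (-5*(-4) - 1*3) = -6 + (20 - 3) = -6 + 17 = 11)
U(l, N) = 11/20 (U(l, N) = ⅖ + (-3/(-4))/5 = ⅖ + (-3*(-¼))/5 = ⅖ + (⅕)*(¾) = ⅖ + 3/20 = 11/20)
H(V) = 11/20
(H(T) - 9)² = (11/20 - 9)² = (-169/20)² = 28561/400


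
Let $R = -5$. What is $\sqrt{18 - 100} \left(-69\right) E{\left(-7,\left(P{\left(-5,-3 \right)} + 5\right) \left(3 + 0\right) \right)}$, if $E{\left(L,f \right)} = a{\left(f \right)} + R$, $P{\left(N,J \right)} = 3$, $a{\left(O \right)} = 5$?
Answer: $0$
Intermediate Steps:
$E{\left(L,f \right)} = 0$ ($E{\left(L,f \right)} = 5 - 5 = 0$)
$\sqrt{18 - 100} \left(-69\right) E{\left(-7,\left(P{\left(-5,-3 \right)} + 5\right) \left(3 + 0\right) \right)} = \sqrt{18 - 100} \left(-69\right) 0 = \sqrt{-82} \left(-69\right) 0 = i \sqrt{82} \left(-69\right) 0 = - 69 i \sqrt{82} \cdot 0 = 0$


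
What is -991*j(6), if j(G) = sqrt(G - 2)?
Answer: -1982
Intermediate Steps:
j(G) = sqrt(-2 + G)
-991*j(6) = -991*sqrt(-2 + 6) = -991*sqrt(4) = -991*2 = -1982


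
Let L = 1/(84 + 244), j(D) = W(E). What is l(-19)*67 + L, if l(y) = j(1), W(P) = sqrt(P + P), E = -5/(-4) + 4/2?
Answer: 1/328 + 67*sqrt(26)/2 ≈ 170.82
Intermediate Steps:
E = 13/4 (E = -5*(-1/4) + 4*(1/2) = 5/4 + 2 = 13/4 ≈ 3.2500)
W(P) = sqrt(2)*sqrt(P) (W(P) = sqrt(2*P) = sqrt(2)*sqrt(P))
j(D) = sqrt(26)/2 (j(D) = sqrt(2)*sqrt(13/4) = sqrt(2)*(sqrt(13)/2) = sqrt(26)/2)
l(y) = sqrt(26)/2
L = 1/328 ≈ 0.0030488
l(-19)*67 + L = (sqrt(26)/2)*67 + 1/328 = 67*sqrt(26)/2 + 1/328 = 1/328 + 67*sqrt(26)/2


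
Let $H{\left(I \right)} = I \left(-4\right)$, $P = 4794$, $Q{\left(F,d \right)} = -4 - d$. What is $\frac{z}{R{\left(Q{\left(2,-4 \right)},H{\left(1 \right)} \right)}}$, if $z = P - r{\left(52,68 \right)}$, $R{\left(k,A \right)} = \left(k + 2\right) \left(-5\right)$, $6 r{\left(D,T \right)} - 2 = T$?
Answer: $- \frac{14347}{30} \approx -478.23$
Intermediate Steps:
$r{\left(D,T \right)} = \frac{1}{3} + \frac{T}{6}$
$H{\left(I \right)} = - 4 I$
$R{\left(k,A \right)} = -10 - 5 k$ ($R{\left(k,A \right)} = \left(2 + k\right) \left(-5\right) = -10 - 5 k$)
$z = \frac{14347}{3}$ ($z = 4794 - \left(\frac{1}{3} + \frac{1}{6} \cdot 68\right) = 4794 - \left(\frac{1}{3} + \frac{34}{3}\right) = 4794 - \frac{35}{3} = \frac{14347}{3} \approx 4782.3$)
$\frac{z}{R{\left(Q{\left(2,-4 \right)},H{\left(1 \right)} \right)}} = \frac{14347}{3 \left(-10 - 5 \left(-4 - -4\right)\right)} = \frac{14347}{3 \left(-10 - 5 \left(-4 + 4\right)\right)} = \frac{14347}{3 \left(-10 - 0\right)} = \frac{14347}{3 \left(-10 + 0\right)} = \frac{14347}{3 \left(-10\right)} = \frac{14347}{3} \left(- \frac{1}{10}\right) = - \frac{14347}{30}$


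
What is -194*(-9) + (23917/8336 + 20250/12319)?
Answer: 179762244787/102691184 ≈ 1750.5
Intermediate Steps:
-194*(-9) + (23917/8336 + 20250/12319) = 1746 + (23917*(1/8336) + 20250*(1/12319)) = 1746 + (23917/8336 + 20250/12319) = 1746 + 463437523/102691184 = 179762244787/102691184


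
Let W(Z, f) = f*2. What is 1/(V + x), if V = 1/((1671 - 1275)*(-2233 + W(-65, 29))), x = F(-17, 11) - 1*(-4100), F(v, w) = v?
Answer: 861300/3516687899 ≈ 0.00024492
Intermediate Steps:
W(Z, f) = 2*f
x = 4083 (x = -17 - 1*(-4100) = -17 + 4100 = 4083)
V = -1/861300 (V = 1/((1671 - 1275)*(-2233 + 2*29)) = 1/(396*(-2233 + 58)) = 1/(396*(-2175)) = 1/(-861300) = -1/861300 ≈ -1.1610e-6)
1/(V + x) = 1/(-1/861300 + 4083) = 1/(3516687899/861300) = 861300/3516687899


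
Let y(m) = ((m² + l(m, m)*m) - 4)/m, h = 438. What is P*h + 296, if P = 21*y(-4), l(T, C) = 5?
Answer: 18692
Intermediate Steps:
y(m) = (-4 + m² + 5*m)/m (y(m) = ((m² + 5*m) - 4)/m = (-4 + m² + 5*m)/m)
P = 42 (P = 21*(5 - 4 - 4/(-4)) = 21*(5 - 4 - 4*(-¼)) = 21*(5 - 4 + 1) = 21*2 = 42)
P*h + 296 = 42*438 + 296 = 18396 + 296 = 18692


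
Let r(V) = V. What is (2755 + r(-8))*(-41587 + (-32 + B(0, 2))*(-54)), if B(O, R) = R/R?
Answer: -109641011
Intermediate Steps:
B(O, R) = 1
(2755 + r(-8))*(-41587 + (-32 + B(0, 2))*(-54)) = (2755 - 8)*(-41587 + (-32 + 1)*(-54)) = 2747*(-41587 - 31*(-54)) = 2747*(-41587 + 1674) = 2747*(-39913) = -109641011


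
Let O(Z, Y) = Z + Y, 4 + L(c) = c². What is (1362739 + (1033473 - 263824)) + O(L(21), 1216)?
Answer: 2134041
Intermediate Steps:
L(c) = -4 + c²
O(Z, Y) = Y + Z
(1362739 + (1033473 - 263824)) + O(L(21), 1216) = (1362739 + (1033473 - 263824)) + (1216 + (-4 + 21²)) = (1362739 + 769649) + (1216 + (-4 + 441)) = 2132388 + (1216 + 437) = 2132388 + 1653 = 2134041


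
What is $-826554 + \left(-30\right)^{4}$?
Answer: $-16554$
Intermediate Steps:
$-826554 + \left(-30\right)^{4} = -826554 + 810000 = -16554$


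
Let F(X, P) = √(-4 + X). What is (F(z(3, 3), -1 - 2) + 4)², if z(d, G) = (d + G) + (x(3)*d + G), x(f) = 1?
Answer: 24 + 16*√2 ≈ 46.627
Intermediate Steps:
z(d, G) = 2*G + 2*d (z(d, G) = (d + G) + (1*d + G) = (G + d) + (d + G) = (G + d) + (G + d) = 2*G + 2*d)
(F(z(3, 3), -1 - 2) + 4)² = (√(-4 + (2*3 + 2*3)) + 4)² = (√(-4 + (6 + 6)) + 4)² = (√(-4 + 12) + 4)² = (√8 + 4)² = (2*√2 + 4)² = (4 + 2*√2)²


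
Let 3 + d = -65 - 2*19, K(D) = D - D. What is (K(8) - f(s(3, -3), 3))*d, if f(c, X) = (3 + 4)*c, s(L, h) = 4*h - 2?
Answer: -10388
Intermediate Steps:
s(L, h) = -2 + 4*h
f(c, X) = 7*c
K(D) = 0
d = -106 (d = -3 + (-65 - 2*19) = -3 + (-65 - 1*38) = -3 + (-65 - 38) = -3 - 103 = -106)
(K(8) - f(s(3, -3), 3))*d = (0 - 7*(-2 + 4*(-3)))*(-106) = (0 - 7*(-2 - 12))*(-106) = (0 - 7*(-14))*(-106) = (0 - 1*(-98))*(-106) = (0 + 98)*(-106) = 98*(-106) = -10388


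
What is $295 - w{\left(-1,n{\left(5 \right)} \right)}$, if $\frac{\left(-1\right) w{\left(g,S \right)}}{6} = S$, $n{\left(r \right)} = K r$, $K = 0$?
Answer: $295$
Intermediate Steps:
$n{\left(r \right)} = 0$ ($n{\left(r \right)} = 0 r = 0$)
$w{\left(g,S \right)} = - 6 S$
$295 - w{\left(-1,n{\left(5 \right)} \right)} = 295 - \left(-6\right) 0 = 295 - 0 = 295 + 0 = 295$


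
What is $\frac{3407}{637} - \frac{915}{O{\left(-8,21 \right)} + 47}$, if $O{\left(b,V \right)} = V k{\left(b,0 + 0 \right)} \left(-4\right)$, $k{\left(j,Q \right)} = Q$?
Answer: $- \frac{422726}{29939} \approx -14.12$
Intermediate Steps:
$O{\left(b,V \right)} = 0$ ($O{\left(b,V \right)} = V \left(0 + 0\right) \left(-4\right) = V 0 \left(-4\right) = 0 \left(-4\right) = 0$)
$\frac{3407}{637} - \frac{915}{O{\left(-8,21 \right)} + 47} = \frac{3407}{637} - \frac{915}{0 + 47} = 3407 \cdot \frac{1}{637} - \frac{915}{47} = \frac{3407}{637} - \frac{915}{47} = - \frac{422726}{29939}$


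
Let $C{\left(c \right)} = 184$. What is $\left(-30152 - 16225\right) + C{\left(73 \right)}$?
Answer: $-46193$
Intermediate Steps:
$\left(-30152 - 16225\right) + C{\left(73 \right)} = \left(-30152 - 16225\right) + 184 = -46377 + 184 = -46193$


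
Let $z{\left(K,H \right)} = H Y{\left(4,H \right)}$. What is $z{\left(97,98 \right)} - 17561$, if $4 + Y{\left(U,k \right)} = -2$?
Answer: $-18149$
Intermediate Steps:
$Y{\left(U,k \right)} = -6$ ($Y{\left(U,k \right)} = -4 - 2 = -6$)
$z{\left(K,H \right)} = - 6 H$ ($z{\left(K,H \right)} = H \left(-6\right) = - 6 H$)
$z{\left(97,98 \right)} - 17561 = \left(-6\right) 98 - 17561 = -588 - 17561 = -18149$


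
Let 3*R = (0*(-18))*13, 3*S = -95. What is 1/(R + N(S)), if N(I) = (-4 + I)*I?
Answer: 9/10165 ≈ 0.00088539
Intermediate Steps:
S = -95/3 (S = (⅓)*(-95) = -95/3 ≈ -31.667)
N(I) = I*(-4 + I)
R = 0 (R = ((0*(-18))*13)/3 = (0*13)/3 = (⅓)*0 = 0)
1/(R + N(S)) = 1/(0 - 95*(-4 - 95/3)/3) = 1/(0 - 95/3*(-107/3)) = 1/(0 + 10165/9) = 1/(10165/9) = 9/10165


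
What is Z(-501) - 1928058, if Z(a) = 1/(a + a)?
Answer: -1931914117/1002 ≈ -1.9281e+6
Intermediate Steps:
Z(a) = 1/(2*a)
Z(-501) - 1928058 = (1/2)/(-501) - 1928058 = (1/2)*(-1/501) - 1928058 = -1/1002 - 1928058 = -1931914117/1002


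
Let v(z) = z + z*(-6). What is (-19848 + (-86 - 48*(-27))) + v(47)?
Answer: -18873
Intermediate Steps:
v(z) = -5*z (v(z) = z - 6*z = -5*z)
(-19848 + (-86 - 48*(-27))) + v(47) = (-19848 + (-86 - 48*(-27))) - 5*47 = (-19848 + (-86 + 1296)) - 235 = (-19848 + 1210) - 235 = -18638 - 235 = -18873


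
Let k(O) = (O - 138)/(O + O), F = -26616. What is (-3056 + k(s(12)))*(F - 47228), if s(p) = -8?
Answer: 449986875/2 ≈ 2.2499e+8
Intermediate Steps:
k(O) = (-138 + O)/(2*O) (k(O) = (-138 + O)/((2*O)) = (-138 + O)*(1/(2*O)) = (-138 + O)/(2*O))
(-3056 + k(s(12)))*(F - 47228) = (-3056 + (½)*(-138 - 8)/(-8))*(-26616 - 47228) = (-3056 + (½)*(-⅛)*(-146))*(-73844) = (-3056 + 73/8)*(-73844) = -24375/8*(-73844) = 449986875/2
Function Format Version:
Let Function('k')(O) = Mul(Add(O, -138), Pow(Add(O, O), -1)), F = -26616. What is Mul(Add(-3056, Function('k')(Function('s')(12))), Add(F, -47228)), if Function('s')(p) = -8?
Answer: Rational(449986875, 2) ≈ 2.2499e+8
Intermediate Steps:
Function('k')(O) = Mul(Rational(1, 2), Pow(O, -1), Add(-138, O)) (Function('k')(O) = Mul(Add(-138, O), Pow(Mul(2, O), -1)) = Mul(Add(-138, O), Mul(Rational(1, 2), Pow(O, -1))) = Mul(Rational(1, 2), Pow(O, -1), Add(-138, O)))
Mul(Add(-3056, Function('k')(Function('s')(12))), Add(F, -47228)) = Mul(Add(-3056, Mul(Rational(1, 2), Pow(-8, -1), Add(-138, -8))), Add(-26616, -47228)) = Mul(Add(-3056, Mul(Rational(1, 2), Rational(-1, 8), -146)), -73844) = Mul(Add(-3056, Rational(73, 8)), -73844) = Mul(Rational(-24375, 8), -73844) = Rational(449986875, 2)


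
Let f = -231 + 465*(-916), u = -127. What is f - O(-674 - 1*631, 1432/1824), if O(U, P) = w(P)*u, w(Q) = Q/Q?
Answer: -426044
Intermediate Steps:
w(Q) = 1
f = -426171 (f = -231 - 425940 = -426171)
O(U, P) = -127 (O(U, P) = 1*(-127) = -127)
f - O(-674 - 1*631, 1432/1824) = -426171 - 1*(-127) = -426171 + 127 = -426044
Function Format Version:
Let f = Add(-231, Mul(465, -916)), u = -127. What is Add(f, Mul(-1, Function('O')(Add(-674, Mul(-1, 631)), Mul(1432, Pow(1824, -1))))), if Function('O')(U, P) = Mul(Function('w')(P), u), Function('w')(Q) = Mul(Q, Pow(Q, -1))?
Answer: -426044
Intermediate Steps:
Function('w')(Q) = 1
f = -426171 (f = Add(-231, -425940) = -426171)
Function('O')(U, P) = -127 (Function('O')(U, P) = Mul(1, -127) = -127)
Add(f, Mul(-1, Function('O')(Add(-674, Mul(-1, 631)), Mul(1432, Pow(1824, -1))))) = Add(-426171, Mul(-1, -127)) = Add(-426171, 127) = -426044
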